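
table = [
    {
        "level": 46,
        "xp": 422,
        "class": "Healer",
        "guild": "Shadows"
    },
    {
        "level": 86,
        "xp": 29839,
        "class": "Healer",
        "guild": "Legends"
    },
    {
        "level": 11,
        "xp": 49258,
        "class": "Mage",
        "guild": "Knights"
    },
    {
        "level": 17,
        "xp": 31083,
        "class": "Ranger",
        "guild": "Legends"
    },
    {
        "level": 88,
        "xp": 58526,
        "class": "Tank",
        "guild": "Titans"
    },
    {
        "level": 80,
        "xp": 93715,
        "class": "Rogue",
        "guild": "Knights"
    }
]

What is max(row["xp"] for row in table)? 93715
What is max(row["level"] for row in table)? 88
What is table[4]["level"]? 88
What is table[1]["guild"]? "Legends"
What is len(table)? 6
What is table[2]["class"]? "Mage"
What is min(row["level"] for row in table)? 11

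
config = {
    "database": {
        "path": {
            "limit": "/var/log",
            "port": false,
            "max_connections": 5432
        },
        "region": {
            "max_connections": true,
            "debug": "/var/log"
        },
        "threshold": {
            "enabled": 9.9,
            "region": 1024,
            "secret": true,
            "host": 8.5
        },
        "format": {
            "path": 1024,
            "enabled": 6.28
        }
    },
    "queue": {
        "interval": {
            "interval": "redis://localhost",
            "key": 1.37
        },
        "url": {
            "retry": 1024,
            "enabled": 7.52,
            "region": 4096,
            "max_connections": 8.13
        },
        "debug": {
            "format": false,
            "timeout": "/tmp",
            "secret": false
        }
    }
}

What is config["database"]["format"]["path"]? 1024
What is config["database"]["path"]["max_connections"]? 5432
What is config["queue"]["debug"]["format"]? False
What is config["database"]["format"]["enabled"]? 6.28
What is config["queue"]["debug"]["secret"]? False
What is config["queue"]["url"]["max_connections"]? 8.13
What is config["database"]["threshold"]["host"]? 8.5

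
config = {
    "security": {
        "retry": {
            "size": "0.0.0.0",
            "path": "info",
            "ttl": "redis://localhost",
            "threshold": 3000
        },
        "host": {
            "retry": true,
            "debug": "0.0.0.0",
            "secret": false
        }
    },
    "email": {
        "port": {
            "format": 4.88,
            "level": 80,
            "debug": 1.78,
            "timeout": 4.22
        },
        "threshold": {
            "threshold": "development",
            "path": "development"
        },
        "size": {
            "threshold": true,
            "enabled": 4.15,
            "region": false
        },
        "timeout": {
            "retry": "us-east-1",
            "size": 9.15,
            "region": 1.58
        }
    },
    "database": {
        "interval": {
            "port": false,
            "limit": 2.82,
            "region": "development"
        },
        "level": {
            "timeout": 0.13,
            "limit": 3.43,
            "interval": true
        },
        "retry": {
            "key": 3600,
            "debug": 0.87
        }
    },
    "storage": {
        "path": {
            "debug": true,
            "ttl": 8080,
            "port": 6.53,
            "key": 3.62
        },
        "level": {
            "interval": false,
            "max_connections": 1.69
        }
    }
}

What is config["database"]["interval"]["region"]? "development"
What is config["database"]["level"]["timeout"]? 0.13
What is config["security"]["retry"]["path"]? "info"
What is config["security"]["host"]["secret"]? False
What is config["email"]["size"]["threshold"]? True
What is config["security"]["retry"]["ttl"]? "redis://localhost"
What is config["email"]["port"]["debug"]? 1.78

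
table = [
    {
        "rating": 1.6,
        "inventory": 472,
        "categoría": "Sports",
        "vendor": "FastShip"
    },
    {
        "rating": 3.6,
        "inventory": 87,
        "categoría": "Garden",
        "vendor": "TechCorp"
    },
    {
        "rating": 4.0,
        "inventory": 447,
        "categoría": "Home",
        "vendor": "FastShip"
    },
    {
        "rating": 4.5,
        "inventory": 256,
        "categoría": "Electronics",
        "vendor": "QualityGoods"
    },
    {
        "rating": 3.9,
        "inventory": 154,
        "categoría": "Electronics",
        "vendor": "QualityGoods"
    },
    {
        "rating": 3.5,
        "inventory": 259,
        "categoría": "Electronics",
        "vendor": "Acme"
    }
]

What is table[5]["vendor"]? "Acme"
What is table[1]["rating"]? 3.6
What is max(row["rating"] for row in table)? 4.5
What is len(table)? 6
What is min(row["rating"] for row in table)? 1.6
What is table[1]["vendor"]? "TechCorp"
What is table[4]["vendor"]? "QualityGoods"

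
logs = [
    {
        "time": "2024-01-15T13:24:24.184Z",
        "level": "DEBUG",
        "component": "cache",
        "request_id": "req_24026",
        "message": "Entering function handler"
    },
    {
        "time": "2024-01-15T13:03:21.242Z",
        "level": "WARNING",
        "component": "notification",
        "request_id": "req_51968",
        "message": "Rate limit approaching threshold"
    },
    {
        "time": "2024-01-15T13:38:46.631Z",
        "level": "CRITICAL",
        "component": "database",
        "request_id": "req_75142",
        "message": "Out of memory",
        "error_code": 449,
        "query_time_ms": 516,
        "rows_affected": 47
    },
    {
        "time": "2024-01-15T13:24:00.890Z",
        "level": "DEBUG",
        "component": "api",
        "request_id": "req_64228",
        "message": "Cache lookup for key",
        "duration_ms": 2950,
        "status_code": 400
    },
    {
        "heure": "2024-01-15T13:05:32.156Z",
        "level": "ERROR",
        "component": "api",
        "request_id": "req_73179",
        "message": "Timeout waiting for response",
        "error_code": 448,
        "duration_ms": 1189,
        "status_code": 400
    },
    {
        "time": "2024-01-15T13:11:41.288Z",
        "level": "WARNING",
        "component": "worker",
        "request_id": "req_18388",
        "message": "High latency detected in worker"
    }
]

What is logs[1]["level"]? "WARNING"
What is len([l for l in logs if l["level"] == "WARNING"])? 2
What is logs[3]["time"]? "2024-01-15T13:24:00.890Z"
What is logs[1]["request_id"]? "req_51968"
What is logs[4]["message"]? "Timeout waiting for response"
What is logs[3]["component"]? "api"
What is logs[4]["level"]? "ERROR"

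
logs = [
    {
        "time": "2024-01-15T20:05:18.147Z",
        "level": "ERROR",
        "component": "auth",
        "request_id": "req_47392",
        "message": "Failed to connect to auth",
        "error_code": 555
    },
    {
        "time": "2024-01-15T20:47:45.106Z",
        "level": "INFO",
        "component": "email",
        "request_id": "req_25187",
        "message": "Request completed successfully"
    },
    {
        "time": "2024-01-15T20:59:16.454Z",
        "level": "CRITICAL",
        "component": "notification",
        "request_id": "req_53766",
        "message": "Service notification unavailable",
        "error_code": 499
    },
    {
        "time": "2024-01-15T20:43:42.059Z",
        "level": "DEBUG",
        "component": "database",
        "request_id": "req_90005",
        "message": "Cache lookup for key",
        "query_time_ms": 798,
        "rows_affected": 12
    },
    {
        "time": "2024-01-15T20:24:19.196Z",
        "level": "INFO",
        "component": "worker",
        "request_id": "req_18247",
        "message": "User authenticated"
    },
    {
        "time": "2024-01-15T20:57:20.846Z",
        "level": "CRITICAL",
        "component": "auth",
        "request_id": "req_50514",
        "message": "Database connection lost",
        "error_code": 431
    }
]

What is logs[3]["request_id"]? "req_90005"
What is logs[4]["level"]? "INFO"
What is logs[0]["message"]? "Failed to connect to auth"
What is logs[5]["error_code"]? 431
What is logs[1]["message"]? "Request completed successfully"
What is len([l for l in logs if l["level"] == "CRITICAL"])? 2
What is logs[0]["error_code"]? 555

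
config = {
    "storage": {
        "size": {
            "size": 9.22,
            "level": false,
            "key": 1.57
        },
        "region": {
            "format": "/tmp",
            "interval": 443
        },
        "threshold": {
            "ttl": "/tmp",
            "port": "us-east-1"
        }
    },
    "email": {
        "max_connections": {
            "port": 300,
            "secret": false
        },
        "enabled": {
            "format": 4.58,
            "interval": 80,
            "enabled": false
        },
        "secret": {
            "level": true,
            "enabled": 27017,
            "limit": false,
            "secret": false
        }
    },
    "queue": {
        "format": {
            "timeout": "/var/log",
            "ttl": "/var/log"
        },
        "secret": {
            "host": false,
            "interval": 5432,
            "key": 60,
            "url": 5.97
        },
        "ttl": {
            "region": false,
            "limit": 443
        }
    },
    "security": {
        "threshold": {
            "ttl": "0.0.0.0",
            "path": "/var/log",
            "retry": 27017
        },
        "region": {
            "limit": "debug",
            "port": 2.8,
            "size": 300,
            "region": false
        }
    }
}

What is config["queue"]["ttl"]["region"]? False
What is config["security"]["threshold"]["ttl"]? "0.0.0.0"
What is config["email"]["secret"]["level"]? True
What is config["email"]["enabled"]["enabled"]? False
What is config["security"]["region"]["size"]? 300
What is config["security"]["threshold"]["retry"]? 27017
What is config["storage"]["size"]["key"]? 1.57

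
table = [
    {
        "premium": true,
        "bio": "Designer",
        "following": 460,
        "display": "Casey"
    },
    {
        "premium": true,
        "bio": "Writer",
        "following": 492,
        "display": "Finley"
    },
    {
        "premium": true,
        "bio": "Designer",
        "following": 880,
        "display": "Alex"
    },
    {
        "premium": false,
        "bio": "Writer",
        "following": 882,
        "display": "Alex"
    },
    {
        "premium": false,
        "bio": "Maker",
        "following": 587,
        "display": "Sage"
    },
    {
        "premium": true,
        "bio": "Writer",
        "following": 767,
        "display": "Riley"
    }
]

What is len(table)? 6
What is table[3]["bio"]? "Writer"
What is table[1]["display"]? "Finley"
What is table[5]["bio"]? "Writer"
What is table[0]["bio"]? "Designer"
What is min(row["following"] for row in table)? 460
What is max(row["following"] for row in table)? 882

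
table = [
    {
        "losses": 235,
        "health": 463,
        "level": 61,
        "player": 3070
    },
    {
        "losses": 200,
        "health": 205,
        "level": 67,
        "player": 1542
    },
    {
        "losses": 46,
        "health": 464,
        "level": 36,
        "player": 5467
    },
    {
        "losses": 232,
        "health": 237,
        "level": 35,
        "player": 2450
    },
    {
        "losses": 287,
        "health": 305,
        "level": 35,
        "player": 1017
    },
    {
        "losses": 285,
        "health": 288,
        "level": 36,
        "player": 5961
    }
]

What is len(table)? 6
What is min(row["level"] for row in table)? 35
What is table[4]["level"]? 35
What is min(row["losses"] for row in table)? 46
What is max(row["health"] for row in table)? 464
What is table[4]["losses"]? 287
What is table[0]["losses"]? 235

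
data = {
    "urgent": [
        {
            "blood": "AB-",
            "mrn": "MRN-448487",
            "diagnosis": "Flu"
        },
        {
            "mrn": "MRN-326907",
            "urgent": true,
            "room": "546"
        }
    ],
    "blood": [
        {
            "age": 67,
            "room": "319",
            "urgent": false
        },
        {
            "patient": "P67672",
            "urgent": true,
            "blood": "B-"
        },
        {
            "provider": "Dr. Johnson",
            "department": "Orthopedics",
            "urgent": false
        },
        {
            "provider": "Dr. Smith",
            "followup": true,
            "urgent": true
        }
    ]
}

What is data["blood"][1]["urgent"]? True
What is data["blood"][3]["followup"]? True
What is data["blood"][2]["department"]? "Orthopedics"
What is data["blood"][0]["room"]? "319"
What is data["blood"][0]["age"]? 67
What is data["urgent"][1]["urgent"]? True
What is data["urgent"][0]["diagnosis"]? "Flu"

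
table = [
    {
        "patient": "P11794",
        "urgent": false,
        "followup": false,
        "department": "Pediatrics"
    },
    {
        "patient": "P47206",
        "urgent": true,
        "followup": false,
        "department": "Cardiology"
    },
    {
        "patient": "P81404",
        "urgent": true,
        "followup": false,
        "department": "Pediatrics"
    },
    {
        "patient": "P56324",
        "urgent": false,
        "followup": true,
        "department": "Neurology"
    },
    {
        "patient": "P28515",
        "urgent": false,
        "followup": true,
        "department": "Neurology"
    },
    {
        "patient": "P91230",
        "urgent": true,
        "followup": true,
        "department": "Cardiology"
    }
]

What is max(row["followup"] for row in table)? True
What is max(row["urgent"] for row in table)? True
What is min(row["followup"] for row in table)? False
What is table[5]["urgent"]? True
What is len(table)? 6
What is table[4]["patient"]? "P28515"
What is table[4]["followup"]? True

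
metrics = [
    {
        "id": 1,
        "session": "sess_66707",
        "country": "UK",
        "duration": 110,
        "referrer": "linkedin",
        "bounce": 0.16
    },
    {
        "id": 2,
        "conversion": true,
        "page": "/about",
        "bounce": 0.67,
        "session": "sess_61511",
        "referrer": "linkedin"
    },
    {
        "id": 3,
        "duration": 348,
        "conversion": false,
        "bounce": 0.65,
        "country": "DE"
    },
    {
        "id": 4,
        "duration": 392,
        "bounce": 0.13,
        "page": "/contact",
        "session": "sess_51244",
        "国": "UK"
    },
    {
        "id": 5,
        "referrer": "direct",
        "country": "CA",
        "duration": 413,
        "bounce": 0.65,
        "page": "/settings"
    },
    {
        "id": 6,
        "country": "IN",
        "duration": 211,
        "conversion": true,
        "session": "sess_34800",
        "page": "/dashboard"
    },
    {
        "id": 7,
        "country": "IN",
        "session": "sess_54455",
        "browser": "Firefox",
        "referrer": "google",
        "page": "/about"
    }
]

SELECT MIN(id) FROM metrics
1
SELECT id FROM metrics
[1, 2, 3, 4, 5, 6, 7]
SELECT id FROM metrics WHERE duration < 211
[1]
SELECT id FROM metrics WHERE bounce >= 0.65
[2, 3, 5]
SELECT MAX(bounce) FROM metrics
0.67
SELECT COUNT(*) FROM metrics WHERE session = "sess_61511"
1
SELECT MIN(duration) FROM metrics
110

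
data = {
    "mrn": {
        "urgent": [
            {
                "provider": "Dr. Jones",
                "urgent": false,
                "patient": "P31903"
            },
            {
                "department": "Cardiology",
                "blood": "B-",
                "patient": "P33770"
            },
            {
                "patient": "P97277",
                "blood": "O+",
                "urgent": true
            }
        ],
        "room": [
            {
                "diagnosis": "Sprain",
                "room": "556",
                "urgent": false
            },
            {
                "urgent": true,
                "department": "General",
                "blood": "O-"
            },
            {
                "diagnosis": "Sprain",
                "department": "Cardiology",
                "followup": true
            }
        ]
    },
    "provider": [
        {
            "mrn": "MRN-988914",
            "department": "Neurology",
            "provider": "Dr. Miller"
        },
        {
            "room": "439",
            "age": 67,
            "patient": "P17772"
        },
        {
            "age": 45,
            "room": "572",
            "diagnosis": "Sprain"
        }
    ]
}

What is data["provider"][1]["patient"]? "P17772"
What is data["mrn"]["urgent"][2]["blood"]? "O+"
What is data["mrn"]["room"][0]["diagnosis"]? "Sprain"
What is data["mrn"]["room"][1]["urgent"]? True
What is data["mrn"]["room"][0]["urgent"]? False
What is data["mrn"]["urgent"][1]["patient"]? "P33770"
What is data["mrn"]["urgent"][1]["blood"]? "B-"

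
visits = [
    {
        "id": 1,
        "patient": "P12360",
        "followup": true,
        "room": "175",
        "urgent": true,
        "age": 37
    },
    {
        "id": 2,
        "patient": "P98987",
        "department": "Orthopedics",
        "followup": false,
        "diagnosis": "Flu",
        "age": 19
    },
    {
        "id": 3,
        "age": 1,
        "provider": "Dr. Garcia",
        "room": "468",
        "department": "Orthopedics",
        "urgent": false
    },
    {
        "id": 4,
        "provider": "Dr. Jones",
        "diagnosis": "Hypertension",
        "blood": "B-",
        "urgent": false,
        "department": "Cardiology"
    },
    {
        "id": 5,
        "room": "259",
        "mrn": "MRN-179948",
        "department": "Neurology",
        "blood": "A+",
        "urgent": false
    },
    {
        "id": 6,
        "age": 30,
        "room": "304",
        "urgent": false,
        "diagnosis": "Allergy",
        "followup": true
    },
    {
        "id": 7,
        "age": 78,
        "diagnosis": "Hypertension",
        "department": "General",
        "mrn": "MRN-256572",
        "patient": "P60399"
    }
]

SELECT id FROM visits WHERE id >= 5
[5, 6, 7]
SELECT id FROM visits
[1, 2, 3, 4, 5, 6, 7]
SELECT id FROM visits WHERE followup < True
[2]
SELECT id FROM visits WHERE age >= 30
[1, 6, 7]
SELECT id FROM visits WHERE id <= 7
[1, 2, 3, 4, 5, 6, 7]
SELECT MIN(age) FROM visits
1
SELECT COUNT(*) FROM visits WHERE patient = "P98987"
1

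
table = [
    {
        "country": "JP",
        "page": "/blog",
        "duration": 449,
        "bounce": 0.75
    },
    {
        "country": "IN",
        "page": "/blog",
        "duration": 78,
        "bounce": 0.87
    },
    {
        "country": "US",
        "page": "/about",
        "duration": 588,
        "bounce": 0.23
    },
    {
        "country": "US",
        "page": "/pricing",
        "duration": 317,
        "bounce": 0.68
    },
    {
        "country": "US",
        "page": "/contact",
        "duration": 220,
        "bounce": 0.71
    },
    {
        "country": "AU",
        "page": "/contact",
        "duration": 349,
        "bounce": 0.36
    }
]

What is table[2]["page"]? "/about"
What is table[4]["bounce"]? 0.71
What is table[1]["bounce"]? 0.87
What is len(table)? 6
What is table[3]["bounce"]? 0.68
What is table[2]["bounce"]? 0.23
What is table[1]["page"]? "/blog"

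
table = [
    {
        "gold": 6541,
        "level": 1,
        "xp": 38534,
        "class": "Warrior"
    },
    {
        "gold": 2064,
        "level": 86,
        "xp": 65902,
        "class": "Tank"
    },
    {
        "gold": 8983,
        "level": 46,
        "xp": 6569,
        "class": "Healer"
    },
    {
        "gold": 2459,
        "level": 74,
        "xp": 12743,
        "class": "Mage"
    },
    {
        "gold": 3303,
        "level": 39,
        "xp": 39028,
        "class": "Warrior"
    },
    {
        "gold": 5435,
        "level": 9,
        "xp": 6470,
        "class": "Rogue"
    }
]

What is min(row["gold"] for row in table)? 2064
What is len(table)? 6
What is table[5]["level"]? 9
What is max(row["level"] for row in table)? 86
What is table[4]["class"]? "Warrior"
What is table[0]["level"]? 1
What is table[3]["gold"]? 2459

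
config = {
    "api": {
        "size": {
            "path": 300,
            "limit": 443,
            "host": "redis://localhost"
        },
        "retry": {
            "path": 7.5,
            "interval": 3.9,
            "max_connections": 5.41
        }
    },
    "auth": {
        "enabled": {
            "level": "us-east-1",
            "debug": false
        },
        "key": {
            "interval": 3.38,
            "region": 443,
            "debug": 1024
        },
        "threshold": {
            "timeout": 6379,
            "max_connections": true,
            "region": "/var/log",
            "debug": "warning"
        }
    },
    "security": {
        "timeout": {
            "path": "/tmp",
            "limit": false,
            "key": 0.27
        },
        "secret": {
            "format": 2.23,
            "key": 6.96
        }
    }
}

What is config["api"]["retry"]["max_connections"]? 5.41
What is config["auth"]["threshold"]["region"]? "/var/log"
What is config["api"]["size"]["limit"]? 443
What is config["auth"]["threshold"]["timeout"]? 6379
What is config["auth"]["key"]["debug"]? 1024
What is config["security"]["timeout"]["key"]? 0.27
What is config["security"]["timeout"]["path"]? "/tmp"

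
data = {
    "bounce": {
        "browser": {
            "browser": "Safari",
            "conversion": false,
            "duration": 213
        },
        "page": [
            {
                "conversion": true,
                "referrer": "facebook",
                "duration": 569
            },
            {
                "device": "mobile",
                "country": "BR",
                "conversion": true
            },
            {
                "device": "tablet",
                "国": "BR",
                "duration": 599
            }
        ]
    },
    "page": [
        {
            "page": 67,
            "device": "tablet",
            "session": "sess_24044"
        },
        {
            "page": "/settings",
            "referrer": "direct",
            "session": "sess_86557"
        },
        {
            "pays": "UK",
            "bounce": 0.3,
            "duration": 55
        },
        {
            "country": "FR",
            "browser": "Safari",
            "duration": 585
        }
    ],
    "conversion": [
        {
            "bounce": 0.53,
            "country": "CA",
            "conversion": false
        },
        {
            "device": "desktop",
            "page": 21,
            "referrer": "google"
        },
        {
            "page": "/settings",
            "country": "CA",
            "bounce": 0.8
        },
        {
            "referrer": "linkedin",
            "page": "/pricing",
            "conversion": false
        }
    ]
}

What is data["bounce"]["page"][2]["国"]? "BR"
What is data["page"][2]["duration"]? 55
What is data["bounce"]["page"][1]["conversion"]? True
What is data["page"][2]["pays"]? "UK"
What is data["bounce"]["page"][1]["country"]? "BR"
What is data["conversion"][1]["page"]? 21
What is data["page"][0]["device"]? "tablet"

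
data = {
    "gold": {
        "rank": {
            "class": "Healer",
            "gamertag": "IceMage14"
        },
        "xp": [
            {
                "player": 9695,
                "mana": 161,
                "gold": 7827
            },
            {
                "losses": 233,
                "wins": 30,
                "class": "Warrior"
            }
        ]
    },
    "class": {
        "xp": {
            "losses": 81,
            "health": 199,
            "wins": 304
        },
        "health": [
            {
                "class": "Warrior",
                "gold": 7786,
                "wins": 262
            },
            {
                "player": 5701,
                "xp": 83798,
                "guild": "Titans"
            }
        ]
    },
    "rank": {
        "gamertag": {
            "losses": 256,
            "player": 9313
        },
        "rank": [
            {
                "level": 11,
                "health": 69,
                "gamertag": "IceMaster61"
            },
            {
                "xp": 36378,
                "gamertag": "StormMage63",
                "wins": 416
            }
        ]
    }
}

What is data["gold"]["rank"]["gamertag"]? "IceMage14"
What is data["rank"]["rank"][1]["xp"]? 36378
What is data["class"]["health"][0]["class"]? "Warrior"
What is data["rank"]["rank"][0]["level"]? 11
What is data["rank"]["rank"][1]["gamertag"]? "StormMage63"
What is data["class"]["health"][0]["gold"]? 7786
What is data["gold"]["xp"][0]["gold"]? 7827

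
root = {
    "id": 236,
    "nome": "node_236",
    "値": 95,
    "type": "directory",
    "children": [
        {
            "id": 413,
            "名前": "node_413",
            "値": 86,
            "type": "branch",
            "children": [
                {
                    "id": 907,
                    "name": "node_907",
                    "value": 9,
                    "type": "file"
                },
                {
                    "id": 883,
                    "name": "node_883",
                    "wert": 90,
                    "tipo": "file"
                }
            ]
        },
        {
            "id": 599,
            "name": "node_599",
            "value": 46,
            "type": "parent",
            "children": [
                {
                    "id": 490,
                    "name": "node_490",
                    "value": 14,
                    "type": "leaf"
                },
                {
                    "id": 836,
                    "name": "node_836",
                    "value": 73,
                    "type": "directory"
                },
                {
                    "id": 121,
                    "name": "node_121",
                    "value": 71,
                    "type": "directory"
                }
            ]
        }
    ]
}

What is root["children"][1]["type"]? "parent"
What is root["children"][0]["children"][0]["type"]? "file"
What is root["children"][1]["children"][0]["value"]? 14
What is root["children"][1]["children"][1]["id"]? 836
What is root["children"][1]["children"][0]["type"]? "leaf"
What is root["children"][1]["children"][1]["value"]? 73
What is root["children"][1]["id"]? 599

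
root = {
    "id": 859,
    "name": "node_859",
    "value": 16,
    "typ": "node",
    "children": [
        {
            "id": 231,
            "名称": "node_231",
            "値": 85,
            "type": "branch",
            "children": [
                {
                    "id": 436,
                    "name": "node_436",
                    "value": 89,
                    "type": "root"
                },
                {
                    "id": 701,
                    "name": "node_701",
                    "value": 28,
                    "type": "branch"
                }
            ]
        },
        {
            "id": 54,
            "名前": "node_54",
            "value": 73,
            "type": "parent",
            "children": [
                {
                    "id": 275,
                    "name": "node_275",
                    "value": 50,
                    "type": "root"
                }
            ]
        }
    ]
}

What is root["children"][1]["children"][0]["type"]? "root"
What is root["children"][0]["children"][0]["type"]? "root"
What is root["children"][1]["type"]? "parent"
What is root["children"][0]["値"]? 85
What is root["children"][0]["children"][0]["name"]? "node_436"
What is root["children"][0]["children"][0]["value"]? 89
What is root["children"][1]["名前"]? "node_54"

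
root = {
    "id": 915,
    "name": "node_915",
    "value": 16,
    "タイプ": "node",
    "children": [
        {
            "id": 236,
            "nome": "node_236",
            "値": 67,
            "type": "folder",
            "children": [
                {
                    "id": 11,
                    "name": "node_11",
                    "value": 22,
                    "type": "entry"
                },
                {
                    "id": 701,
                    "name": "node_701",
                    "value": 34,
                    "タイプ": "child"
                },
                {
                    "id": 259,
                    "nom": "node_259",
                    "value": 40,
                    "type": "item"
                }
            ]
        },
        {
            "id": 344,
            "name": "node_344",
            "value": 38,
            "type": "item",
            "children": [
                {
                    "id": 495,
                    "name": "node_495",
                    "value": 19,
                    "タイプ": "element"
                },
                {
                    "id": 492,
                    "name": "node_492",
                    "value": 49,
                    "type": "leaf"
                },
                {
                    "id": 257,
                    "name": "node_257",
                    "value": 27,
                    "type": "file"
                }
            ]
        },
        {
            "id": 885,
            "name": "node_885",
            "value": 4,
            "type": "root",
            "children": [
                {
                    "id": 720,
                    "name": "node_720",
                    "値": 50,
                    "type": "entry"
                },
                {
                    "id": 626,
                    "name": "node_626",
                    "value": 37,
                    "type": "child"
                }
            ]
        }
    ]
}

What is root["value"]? 16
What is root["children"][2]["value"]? 4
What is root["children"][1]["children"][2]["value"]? 27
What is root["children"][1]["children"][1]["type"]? "leaf"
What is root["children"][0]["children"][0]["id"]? 11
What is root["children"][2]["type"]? "root"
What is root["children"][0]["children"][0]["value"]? 22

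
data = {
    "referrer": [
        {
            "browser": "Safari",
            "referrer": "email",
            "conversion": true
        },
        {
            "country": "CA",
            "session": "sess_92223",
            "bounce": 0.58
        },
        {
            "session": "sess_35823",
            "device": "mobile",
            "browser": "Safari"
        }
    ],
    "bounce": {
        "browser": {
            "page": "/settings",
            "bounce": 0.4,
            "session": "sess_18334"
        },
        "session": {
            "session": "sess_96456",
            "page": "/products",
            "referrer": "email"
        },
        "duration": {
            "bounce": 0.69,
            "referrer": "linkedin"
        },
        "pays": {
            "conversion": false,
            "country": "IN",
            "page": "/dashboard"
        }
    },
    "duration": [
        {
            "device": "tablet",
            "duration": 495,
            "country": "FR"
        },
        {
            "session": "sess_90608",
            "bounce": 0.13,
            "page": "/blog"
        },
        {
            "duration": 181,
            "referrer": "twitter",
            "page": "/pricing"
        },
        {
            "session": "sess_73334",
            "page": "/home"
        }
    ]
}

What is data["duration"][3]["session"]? "sess_73334"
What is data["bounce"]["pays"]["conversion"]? False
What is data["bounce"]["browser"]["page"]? "/settings"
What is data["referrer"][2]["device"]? "mobile"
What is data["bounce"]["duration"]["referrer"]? "linkedin"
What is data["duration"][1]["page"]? "/blog"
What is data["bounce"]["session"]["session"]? "sess_96456"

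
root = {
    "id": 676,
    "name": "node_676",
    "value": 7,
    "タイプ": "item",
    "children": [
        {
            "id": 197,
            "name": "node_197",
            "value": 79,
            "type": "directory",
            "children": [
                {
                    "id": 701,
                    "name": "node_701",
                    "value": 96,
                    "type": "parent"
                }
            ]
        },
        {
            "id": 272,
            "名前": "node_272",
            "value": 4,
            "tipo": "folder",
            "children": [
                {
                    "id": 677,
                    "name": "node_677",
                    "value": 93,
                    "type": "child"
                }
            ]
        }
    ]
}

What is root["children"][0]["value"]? 79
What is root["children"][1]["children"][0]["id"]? 677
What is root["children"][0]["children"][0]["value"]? 96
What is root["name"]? "node_676"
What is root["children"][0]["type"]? "directory"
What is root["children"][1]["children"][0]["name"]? "node_677"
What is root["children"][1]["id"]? 272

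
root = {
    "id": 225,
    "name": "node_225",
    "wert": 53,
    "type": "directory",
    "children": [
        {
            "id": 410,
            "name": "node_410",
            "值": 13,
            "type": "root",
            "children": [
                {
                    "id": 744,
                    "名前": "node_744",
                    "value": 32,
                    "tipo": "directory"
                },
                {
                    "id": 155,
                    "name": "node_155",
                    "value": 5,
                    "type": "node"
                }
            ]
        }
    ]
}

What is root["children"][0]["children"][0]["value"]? 32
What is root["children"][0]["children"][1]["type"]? "node"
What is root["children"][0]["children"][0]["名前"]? "node_744"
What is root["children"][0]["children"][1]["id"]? 155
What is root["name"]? "node_225"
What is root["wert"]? 53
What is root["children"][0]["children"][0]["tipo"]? "directory"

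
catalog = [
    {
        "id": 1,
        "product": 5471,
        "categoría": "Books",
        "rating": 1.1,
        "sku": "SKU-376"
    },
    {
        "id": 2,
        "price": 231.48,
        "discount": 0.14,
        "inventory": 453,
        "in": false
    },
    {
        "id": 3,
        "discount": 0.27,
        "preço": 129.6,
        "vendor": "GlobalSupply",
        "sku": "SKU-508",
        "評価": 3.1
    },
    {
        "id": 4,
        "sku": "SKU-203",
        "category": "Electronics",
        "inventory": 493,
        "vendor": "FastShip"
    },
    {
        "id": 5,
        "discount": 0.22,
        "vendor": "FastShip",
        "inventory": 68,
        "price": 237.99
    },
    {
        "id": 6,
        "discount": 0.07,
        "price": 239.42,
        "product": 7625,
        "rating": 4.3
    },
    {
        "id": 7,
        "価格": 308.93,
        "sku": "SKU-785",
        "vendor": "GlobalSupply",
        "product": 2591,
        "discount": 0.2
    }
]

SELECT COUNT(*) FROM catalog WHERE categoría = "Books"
1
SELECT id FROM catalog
[1, 2, 3, 4, 5, 6, 7]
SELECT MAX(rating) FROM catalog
4.3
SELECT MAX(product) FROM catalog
7625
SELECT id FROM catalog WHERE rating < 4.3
[1]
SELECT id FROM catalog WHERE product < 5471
[7]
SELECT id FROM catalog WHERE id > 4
[5, 6, 7]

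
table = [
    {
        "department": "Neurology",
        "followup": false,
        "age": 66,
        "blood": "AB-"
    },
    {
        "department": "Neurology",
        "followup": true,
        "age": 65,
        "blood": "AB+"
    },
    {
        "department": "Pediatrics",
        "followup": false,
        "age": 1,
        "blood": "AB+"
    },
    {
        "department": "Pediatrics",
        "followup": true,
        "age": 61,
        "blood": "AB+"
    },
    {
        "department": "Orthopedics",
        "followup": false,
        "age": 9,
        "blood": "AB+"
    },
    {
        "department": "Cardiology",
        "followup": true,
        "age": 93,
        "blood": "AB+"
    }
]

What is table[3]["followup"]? True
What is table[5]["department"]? "Cardiology"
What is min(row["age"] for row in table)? 1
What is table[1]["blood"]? "AB+"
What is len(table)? 6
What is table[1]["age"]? 65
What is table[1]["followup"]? True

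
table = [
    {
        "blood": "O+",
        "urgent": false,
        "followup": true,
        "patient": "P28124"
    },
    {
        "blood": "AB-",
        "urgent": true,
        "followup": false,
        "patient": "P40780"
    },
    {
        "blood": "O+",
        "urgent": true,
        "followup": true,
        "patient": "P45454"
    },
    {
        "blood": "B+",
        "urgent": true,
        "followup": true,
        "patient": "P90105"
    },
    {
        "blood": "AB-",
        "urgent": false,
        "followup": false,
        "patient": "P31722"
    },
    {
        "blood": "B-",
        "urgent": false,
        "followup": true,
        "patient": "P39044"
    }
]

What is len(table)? 6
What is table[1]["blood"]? "AB-"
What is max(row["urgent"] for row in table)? True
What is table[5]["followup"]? True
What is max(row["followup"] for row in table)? True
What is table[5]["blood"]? "B-"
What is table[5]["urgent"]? False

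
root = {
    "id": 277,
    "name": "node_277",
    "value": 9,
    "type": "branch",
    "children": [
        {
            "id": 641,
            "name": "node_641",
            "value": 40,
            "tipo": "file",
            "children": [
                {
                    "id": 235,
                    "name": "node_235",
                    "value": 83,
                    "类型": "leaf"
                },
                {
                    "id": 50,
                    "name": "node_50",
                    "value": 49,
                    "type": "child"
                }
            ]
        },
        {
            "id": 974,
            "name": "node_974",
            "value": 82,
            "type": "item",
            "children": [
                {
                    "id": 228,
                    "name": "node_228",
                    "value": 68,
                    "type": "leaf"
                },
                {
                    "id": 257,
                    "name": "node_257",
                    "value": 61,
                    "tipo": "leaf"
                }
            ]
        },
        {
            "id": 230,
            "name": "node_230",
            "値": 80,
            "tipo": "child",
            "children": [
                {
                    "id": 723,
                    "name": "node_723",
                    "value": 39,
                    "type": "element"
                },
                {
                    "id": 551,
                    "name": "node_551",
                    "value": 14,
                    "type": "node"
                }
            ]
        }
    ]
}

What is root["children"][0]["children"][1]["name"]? "node_50"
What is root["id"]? 277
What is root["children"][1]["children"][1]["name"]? "node_257"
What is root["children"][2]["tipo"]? "child"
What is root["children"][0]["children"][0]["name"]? "node_235"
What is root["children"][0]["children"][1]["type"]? "child"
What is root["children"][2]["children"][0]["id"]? 723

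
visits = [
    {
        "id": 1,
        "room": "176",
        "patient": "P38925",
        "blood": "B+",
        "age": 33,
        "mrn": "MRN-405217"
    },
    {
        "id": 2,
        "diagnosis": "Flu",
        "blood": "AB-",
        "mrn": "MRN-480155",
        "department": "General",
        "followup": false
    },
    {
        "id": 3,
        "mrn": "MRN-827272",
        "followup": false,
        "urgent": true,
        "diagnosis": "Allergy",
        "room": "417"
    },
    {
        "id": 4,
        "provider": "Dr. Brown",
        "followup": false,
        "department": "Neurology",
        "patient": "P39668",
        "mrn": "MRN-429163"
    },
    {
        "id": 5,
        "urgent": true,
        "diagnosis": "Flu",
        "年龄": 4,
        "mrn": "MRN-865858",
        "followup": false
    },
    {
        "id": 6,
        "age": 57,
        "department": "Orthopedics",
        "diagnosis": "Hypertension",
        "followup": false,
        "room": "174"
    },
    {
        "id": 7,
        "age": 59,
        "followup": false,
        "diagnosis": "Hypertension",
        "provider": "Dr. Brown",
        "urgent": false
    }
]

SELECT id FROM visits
[1, 2, 3, 4, 5, 6, 7]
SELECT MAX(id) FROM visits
7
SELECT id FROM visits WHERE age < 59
[1, 6]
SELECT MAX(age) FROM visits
59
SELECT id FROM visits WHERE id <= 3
[1, 2, 3]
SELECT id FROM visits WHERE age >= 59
[7]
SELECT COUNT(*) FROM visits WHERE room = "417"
1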